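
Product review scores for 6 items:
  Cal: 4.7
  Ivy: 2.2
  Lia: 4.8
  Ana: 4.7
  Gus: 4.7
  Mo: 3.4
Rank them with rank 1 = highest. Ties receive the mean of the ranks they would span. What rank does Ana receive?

Sorted (descending): 4.8, 4.7, 4.7, 4.7, 3.4, 2.2
The 3 values of 4.7 occupy positions 2–4 → average rank 3.
Ana has value 4.7 → rank 3.

3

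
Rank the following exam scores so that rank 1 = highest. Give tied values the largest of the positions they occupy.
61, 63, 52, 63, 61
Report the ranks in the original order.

4, 2, 5, 2, 4

Sorted (descending): 63, 63, 61, 61, 52
The 2 values of 63 occupy positions 1–2 → each gets rank 2.
The 2 values of 61 occupy positions 3–4 → each gets rank 4.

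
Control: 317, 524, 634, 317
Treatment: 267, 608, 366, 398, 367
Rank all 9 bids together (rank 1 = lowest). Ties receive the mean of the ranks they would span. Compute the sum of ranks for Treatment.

24

Sorted (ascending): 267, 317, 317, 366, 367, 398, 524, 608, 634
The 2 values of 317 occupy positions 2–3 → average rank (2+3)/2 = 2.5.
Treatment values → pooled ranks: 267→1, 608→8, 366→4, 398→6, 367→5
Rank sum = 1 + 8 + 4 + 6 + 5 = 24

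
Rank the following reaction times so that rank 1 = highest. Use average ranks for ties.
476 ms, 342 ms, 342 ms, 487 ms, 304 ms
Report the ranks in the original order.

2, 3.5, 3.5, 1, 5

Sorted (descending): 487, 476, 342, 342, 304
The 2 values of 342 occupy positions 3–4 → average rank (3+4)/2 = 3.5.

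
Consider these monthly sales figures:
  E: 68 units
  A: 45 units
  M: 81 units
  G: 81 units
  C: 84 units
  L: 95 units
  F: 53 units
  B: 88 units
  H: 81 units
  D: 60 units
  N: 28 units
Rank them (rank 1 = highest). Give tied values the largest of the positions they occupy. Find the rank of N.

11

Sorted (descending): 95, 88, 84, 81, 81, 81, 68, 60, 53, 45, 28
The 3 values of 81 occupy positions 4–6 → each gets rank 6.
N has value 28 units → rank 11.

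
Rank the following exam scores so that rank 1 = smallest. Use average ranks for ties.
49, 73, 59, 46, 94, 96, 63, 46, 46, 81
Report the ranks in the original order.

4, 7, 5, 2, 9, 10, 6, 2, 2, 8

Sorted (ascending): 46, 46, 46, 49, 59, 63, 73, 81, 94, 96
The 3 values of 46 occupy positions 1–3 → average rank 2.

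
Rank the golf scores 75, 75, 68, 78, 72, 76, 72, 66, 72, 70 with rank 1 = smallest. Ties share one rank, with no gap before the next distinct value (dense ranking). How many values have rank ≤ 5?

Sorted (ascending): 66, 68, 70, 72, 72, 72, 75, 75, 76, 78
The 3 values of 72 share dense rank 4.
The 2 values of 75 share dense rank 5.
Remaining distinct values take the next consecutive integers.
Ranks ≤ 5: {1, 2, 3, 4, 4, 4, 5, 5} → 8 values.

8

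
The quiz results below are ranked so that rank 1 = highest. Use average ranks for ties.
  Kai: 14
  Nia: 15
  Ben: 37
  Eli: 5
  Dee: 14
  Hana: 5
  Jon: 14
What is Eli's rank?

Sorted (descending): 37, 15, 14, 14, 14, 5, 5
The 3 values of 14 occupy positions 3–5 → average rank 4.
The 2 values of 5 occupy positions 6–7 → average rank (6+7)/2 = 6.5.
Eli has value 5 → rank 6.5.

6.5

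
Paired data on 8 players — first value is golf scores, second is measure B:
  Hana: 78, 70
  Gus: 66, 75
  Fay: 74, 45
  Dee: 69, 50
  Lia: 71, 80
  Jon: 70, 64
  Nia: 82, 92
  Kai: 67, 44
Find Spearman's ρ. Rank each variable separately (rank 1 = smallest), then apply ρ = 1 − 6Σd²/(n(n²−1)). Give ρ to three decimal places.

0.405

Ranks of variable 1: 7, 1, 6, 3, 5, 4, 8, 2
Ranks of variable 2: 5, 6, 2, 3, 7, 4, 8, 1
d = r₁ − r₂: 2, -5, 4, 0, -2, 0, 0, 1
d²: 4, 25, 16, 0, 4, 0, 0, 1; Σd² = 50
ρ = 1 − 6·50/(8·63) = 1 − 300/504 = 0.405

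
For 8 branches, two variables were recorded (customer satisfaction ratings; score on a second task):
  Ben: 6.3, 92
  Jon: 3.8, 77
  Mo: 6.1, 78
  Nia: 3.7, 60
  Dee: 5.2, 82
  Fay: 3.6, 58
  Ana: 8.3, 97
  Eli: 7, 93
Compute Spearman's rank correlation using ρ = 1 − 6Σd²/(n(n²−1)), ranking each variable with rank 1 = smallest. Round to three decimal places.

Ranks of variable 1: 6, 3, 5, 2, 4, 1, 8, 7
Ranks of variable 2: 6, 3, 4, 2, 5, 1, 8, 7
d = r₁ − r₂: 0, 0, 1, 0, -1, 0, 0, 0
d²: 0, 0, 1, 0, 1, 0, 0, 0; Σd² = 2
ρ = 1 − 6·2/(8·63) = 1 − 12/504 = 0.976

0.976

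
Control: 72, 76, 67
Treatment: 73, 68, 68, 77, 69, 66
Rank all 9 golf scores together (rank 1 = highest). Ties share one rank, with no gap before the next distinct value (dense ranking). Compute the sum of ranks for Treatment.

29

Sorted (descending): 77, 76, 73, 72, 69, 68, 68, 67, 66
The 2 values of 68 share dense rank 6.
Remaining distinct values take the next consecutive integers.
Treatment values → pooled ranks: 73→3, 68→6, 68→6, 77→1, 69→5, 66→8
Rank sum = 3 + 6 + 6 + 1 + 5 + 8 = 29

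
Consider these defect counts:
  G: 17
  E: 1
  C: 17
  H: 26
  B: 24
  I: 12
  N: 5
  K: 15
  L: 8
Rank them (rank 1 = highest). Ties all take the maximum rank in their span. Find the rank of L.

Sorted (descending): 26, 24, 17, 17, 15, 12, 8, 5, 1
The 2 values of 17 occupy positions 3–4 → each gets rank 4.
L has value 8 → rank 7.

7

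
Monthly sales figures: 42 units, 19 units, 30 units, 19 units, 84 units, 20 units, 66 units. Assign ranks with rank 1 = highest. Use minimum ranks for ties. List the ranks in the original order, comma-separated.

3, 6, 4, 6, 1, 5, 2

Sorted (descending): 84, 66, 42, 30, 20, 19, 19
The 2 values of 19 occupy positions 6–7 → each gets rank 6.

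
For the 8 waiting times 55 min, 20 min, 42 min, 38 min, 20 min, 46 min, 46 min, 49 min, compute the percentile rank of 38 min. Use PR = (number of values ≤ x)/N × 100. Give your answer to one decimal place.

37.5

N = 8.
Strictly below 38: 2. Equal to 38: 1.
PR = 3/8 × 100 = 37.5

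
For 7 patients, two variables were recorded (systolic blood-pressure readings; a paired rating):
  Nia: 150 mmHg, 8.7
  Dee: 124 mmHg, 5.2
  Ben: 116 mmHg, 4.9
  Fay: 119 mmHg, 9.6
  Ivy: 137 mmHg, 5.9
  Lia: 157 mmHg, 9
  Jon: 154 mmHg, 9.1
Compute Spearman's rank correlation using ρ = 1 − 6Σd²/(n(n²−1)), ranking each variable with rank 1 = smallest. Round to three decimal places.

0.429

Ranks of variable 1: 5, 3, 1, 2, 4, 7, 6
Ranks of variable 2: 4, 2, 1, 7, 3, 5, 6
d = r₁ − r₂: 1, 1, 0, -5, 1, 2, 0
d²: 1, 1, 0, 25, 1, 4, 0; Σd² = 32
ρ = 1 − 6·32/(7·48) = 1 − 192/336 = 0.429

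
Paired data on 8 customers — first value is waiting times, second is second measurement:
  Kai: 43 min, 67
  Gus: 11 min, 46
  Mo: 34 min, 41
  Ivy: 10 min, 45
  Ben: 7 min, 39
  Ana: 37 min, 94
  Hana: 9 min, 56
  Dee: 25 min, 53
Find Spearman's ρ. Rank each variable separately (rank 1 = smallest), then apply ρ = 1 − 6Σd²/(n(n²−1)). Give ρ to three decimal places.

Ranks of variable 1: 8, 4, 6, 3, 1, 7, 2, 5
Ranks of variable 2: 7, 4, 2, 3, 1, 8, 6, 5
d = r₁ − r₂: 1, 0, 4, 0, 0, -1, -4, 0
d²: 1, 0, 16, 0, 0, 1, 16, 0; Σd² = 34
ρ = 1 − 6·34/(8·63) = 1 − 204/504 = 0.595

0.595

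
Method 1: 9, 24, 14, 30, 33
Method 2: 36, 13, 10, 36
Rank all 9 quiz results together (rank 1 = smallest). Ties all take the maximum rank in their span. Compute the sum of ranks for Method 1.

23

Sorted (ascending): 9, 10, 13, 14, 24, 30, 33, 36, 36
The 2 values of 36 occupy positions 8–9 → each gets rank 9.
Method 1 values → pooled ranks: 9→1, 24→5, 14→4, 30→6, 33→7
Rank sum = 1 + 5 + 4 + 6 + 7 = 23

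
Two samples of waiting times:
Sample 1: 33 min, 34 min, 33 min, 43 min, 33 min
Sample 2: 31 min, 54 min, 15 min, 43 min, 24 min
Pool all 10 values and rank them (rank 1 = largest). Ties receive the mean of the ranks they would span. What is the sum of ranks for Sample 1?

24.5

Sorted (descending): 54, 43, 43, 34, 33, 33, 33, 31, 24, 15
The 2 values of 43 occupy positions 2–3 → average rank (2+3)/2 = 2.5.
The 3 values of 33 occupy positions 5–7 → average rank 6.
Sample 1 values → pooled ranks: 33→6, 34→4, 33→6, 43→2.5, 33→6
Rank sum = 6 + 4 + 6 + 2.5 + 6 = 24.5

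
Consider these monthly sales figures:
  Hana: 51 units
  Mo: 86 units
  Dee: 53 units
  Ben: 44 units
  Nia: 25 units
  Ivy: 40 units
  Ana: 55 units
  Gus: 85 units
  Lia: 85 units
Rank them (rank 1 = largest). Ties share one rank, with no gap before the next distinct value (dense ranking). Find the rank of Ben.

6

Sorted (descending): 86, 85, 85, 55, 53, 51, 44, 40, 25
The 2 values of 85 share dense rank 2.
Remaining distinct values take the next consecutive integers.
Ben has value 44 units → rank 6.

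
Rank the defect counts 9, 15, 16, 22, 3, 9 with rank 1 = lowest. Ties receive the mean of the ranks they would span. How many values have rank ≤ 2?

1

Sorted (ascending): 3, 9, 9, 15, 16, 22
The 2 values of 9 occupy positions 2–3 → average rank (2+3)/2 = 2.5.
Ranks ≤ 2: {1} → 1 value.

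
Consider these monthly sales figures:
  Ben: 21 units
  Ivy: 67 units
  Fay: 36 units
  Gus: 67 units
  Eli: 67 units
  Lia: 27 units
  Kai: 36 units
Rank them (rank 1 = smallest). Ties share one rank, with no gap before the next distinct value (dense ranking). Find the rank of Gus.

Sorted (ascending): 21, 27, 36, 36, 67, 67, 67
The 2 values of 36 share dense rank 3.
The 3 values of 67 share dense rank 4.
Remaining distinct values take the next consecutive integers.
Gus has value 67 units → rank 4.

4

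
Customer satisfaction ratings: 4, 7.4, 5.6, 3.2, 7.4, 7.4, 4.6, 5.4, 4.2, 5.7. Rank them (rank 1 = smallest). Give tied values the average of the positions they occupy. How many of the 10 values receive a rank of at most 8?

Sorted (ascending): 3.2, 4, 4.2, 4.6, 5.4, 5.6, 5.7, 7.4, 7.4, 7.4
The 3 values of 7.4 occupy positions 8–10 → average rank 9.
Ranks ≤ 8: {1, 2, 3, 4, 5, 6, 7} → 7 values.

7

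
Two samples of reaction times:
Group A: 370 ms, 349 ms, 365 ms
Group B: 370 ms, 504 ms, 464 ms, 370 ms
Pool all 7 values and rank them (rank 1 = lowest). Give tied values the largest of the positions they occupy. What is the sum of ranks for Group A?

Sorted (ascending): 349, 365, 370, 370, 370, 464, 504
The 3 values of 370 occupy positions 3–5 → each gets rank 5.
Group A values → pooled ranks: 370→5, 349→1, 365→2
Rank sum = 5 + 1 + 2 = 8

8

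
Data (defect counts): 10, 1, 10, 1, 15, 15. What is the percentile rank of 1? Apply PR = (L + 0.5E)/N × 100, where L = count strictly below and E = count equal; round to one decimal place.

N = 6.
Strictly below 1: 0. Equal to 1: 2.
PR = (0 + 0.5·2)/6 × 100 = 16.7

16.7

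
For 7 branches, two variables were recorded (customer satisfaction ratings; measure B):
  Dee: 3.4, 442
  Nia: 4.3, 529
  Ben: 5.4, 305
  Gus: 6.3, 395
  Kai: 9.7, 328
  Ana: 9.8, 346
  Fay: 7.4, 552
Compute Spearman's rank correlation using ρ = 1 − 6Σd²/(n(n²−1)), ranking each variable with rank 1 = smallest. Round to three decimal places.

-0.286

Ranks of variable 1: 1, 2, 3, 4, 6, 7, 5
Ranks of variable 2: 5, 6, 1, 4, 2, 3, 7
d = r₁ − r₂: -4, -4, 2, 0, 4, 4, -2
d²: 16, 16, 4, 0, 16, 16, 4; Σd² = 72
ρ = 1 − 6·72/(7·48) = 1 − 432/336 = -0.286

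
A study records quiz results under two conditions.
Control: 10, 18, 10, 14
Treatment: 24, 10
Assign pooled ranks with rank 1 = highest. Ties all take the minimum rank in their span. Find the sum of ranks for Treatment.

5

Sorted (descending): 24, 18, 14, 10, 10, 10
The 3 values of 10 occupy positions 4–6 → each gets rank 4.
Treatment values → pooled ranks: 24→1, 10→4
Rank sum = 1 + 4 = 5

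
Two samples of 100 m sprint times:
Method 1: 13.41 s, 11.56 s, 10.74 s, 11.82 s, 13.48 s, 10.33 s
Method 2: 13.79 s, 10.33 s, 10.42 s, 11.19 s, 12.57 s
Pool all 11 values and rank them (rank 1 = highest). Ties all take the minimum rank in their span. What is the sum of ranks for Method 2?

Sorted (descending): 13.79, 13.48, 13.41, 12.57, 11.82, 11.56, 11.19, 10.74, 10.42, 10.33, 10.33
The 2 values of 10.33 occupy positions 10–11 → each gets rank 10.
Method 2 values → pooled ranks: 13.79→1, 10.33→10, 10.42→9, 11.19→7, 12.57→4
Rank sum = 1 + 10 + 9 + 7 + 4 = 31

31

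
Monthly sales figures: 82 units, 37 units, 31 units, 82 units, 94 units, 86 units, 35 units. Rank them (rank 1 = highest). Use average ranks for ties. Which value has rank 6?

35

Sorted (descending): 94, 86, 82, 82, 37, 35, 31
The 2 values of 82 occupy positions 3–4 → average rank (3+4)/2 = 3.5.
Rank 6 → value 35.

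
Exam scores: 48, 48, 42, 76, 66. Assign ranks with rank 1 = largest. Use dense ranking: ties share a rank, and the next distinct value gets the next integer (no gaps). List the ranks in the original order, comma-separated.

3, 3, 4, 1, 2

Sorted (descending): 76, 66, 48, 48, 42
The 2 values of 48 share dense rank 3.
Remaining distinct values take the next consecutive integers.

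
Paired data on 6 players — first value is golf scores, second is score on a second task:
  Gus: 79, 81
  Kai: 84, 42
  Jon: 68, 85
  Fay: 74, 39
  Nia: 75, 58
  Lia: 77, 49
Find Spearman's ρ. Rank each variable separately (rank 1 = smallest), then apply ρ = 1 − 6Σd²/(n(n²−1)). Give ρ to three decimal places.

Ranks of variable 1: 5, 6, 1, 2, 3, 4
Ranks of variable 2: 5, 2, 6, 1, 4, 3
d = r₁ − r₂: 0, 4, -5, 1, -1, 1
d²: 0, 16, 25, 1, 1, 1; Σd² = 44
ρ = 1 − 6·44/(6·35) = 1 − 264/210 = -0.257

-0.257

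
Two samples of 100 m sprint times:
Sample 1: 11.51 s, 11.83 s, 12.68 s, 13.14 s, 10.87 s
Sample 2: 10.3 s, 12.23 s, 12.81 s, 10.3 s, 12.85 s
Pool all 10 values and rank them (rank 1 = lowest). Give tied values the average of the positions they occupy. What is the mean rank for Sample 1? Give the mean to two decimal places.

Sorted (ascending): 10.3, 10.3, 10.87, 11.51, 11.83, 12.23, 12.68, 12.81, 12.85, 13.14
The 2 values of 10.3 occupy positions 1–2 → average rank (1+2)/2 = 1.5.
Sample 1 values → pooled ranks: 11.51→4, 11.83→5, 12.68→7, 13.14→10, 10.87→3
Mean rank = (4 + 5 + 7 + 10 + 3) / 5 = 5.80

5.80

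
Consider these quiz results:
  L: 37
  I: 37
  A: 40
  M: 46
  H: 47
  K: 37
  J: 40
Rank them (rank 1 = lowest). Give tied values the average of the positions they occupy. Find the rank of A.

Sorted (ascending): 37, 37, 37, 40, 40, 46, 47
The 3 values of 37 occupy positions 1–3 → average rank 2.
The 2 values of 40 occupy positions 4–5 → average rank (4+5)/2 = 4.5.
A has value 40 → rank 4.5.

4.5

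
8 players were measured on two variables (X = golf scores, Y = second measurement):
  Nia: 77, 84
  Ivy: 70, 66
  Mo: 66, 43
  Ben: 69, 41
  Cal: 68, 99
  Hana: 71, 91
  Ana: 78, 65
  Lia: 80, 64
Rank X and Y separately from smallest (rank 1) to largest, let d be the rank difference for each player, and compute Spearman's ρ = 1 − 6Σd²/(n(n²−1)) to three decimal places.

Ranks of variable 1: 6, 4, 1, 3, 2, 5, 7, 8
Ranks of variable 2: 6, 5, 2, 1, 8, 7, 4, 3
d = r₁ − r₂: 0, -1, -1, 2, -6, -2, 3, 5
d²: 0, 1, 1, 4, 36, 4, 9, 25; Σd² = 80
ρ = 1 − 6·80/(8·63) = 1 − 480/504 = 0.048

0.048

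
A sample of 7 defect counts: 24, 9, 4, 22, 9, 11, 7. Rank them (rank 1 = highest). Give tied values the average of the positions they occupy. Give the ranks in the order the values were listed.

1, 4.5, 7, 2, 4.5, 3, 6

Sorted (descending): 24, 22, 11, 9, 9, 7, 4
The 2 values of 9 occupy positions 4–5 → average rank (4+5)/2 = 4.5.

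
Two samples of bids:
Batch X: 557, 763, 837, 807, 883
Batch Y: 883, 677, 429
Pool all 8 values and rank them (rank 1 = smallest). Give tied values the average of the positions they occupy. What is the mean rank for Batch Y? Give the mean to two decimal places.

3.83

Sorted (ascending): 429, 557, 677, 763, 807, 837, 883, 883
The 2 values of 883 occupy positions 7–8 → average rank (7+8)/2 = 7.5.
Batch Y values → pooled ranks: 883→7.5, 677→3, 429→1
Mean rank = (7.5 + 3 + 1) / 3 = 3.83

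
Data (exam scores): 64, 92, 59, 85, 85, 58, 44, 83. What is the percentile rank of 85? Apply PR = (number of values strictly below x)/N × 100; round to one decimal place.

N = 8.
Strictly below 85: 5. Equal to 85: 2.
PR = 5/8 × 100 = 62.5

62.5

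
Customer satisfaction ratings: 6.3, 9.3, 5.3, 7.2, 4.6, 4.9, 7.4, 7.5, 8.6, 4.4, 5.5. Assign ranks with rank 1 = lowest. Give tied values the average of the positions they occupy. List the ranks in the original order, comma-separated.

6, 11, 4, 7, 2, 3, 8, 9, 10, 1, 5

Sorted (ascending): 4.4, 4.6, 4.9, 5.3, 5.5, 6.3, 7.2, 7.4, 7.5, 8.6, 9.3
No ties — each value takes its position as its rank.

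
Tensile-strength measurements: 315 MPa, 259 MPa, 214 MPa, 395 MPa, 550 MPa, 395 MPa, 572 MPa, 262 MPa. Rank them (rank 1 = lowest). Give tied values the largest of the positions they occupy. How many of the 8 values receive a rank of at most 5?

4

Sorted (ascending): 214, 259, 262, 315, 395, 395, 550, 572
The 2 values of 395 occupy positions 5–6 → each gets rank 6.
Ranks ≤ 5: {1, 2, 3, 4} → 4 values.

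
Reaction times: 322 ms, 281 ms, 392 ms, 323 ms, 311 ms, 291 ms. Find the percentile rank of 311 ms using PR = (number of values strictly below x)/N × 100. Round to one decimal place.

33.3

N = 6.
Strictly below 311: 2. Equal to 311: 1.
PR = 2/6 × 100 = 33.3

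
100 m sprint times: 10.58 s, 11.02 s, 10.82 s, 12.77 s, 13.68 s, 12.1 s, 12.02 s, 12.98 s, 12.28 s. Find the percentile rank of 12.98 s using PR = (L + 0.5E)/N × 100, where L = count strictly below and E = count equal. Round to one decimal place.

N = 9.
Strictly below 12.98: 7. Equal to 12.98: 1.
PR = (7 + 0.5·1)/9 × 100 = 83.3

83.3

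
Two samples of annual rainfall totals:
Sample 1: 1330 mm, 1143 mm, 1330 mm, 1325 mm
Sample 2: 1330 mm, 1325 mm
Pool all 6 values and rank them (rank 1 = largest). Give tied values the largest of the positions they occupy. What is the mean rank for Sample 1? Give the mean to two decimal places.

Sorted (descending): 1330, 1330, 1330, 1325, 1325, 1143
The 3 values of 1330 occupy positions 1–3 → each gets rank 3.
The 2 values of 1325 occupy positions 4–5 → each gets rank 5.
Sample 1 values → pooled ranks: 1330→3, 1143→6, 1330→3, 1325→5
Mean rank = (3 + 6 + 3 + 5) / 4 = 4.25

4.25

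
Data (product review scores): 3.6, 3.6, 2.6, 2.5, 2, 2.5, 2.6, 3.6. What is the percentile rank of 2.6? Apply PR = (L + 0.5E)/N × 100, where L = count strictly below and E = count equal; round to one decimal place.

N = 8.
Strictly below 2.6: 3. Equal to 2.6: 2.
PR = (3 + 0.5·2)/8 × 100 = 50.0

50.0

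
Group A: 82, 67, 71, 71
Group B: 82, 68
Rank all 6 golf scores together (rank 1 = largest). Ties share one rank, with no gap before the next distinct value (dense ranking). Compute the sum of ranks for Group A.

9

Sorted (descending): 82, 82, 71, 71, 68, 67
The 2 values of 82 share dense rank 1.
The 2 values of 71 share dense rank 2.
Remaining distinct values take the next consecutive integers.
Group A values → pooled ranks: 82→1, 67→4, 71→2, 71→2
Rank sum = 1 + 4 + 2 + 2 = 9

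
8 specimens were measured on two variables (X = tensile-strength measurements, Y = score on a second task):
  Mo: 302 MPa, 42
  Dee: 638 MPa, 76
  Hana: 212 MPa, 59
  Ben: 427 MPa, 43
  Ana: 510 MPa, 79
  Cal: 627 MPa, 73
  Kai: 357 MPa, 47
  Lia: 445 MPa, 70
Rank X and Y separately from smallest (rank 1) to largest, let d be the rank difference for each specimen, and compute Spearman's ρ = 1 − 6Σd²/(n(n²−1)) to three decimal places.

Ranks of variable 1: 2, 8, 1, 4, 6, 7, 3, 5
Ranks of variable 2: 1, 7, 4, 2, 8, 6, 3, 5
d = r₁ − r₂: 1, 1, -3, 2, -2, 1, 0, 0
d²: 1, 1, 9, 4, 4, 1, 0, 0; Σd² = 20
ρ = 1 − 6·20/(8·63) = 1 − 120/504 = 0.762

0.762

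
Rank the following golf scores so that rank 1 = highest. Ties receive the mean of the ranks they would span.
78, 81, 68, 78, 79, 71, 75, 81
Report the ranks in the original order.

Sorted (descending): 81, 81, 79, 78, 78, 75, 71, 68
The 2 values of 81 occupy positions 1–2 → average rank (1+2)/2 = 1.5.
The 2 values of 78 occupy positions 4–5 → average rank (4+5)/2 = 4.5.

4.5, 1.5, 8, 4.5, 3, 7, 6, 1.5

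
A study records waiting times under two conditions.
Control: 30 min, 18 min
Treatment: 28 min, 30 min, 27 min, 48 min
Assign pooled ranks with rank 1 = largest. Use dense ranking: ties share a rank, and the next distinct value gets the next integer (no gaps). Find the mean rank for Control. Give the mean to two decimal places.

3.50

Sorted (descending): 48, 30, 30, 28, 27, 18
The 2 values of 30 share dense rank 2.
Remaining distinct values take the next consecutive integers.
Control values → pooled ranks: 30→2, 18→5
Mean rank = (2 + 5) / 2 = 3.50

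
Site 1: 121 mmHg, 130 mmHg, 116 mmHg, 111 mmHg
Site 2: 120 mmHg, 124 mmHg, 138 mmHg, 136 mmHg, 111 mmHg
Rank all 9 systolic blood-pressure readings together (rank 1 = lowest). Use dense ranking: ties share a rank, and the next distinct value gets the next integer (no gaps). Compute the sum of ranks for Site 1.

13

Sorted (ascending): 111, 111, 116, 120, 121, 124, 130, 136, 138
The 2 values of 111 share dense rank 1.
Remaining distinct values take the next consecutive integers.
Site 1 values → pooled ranks: 121→4, 130→6, 116→2, 111→1
Rank sum = 4 + 6 + 2 + 1 = 13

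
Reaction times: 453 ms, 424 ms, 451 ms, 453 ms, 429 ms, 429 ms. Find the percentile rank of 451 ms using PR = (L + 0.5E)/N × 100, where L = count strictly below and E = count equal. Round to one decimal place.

N = 6.
Strictly below 451: 3. Equal to 451: 1.
PR = (3 + 0.5·1)/6 × 100 = 58.3

58.3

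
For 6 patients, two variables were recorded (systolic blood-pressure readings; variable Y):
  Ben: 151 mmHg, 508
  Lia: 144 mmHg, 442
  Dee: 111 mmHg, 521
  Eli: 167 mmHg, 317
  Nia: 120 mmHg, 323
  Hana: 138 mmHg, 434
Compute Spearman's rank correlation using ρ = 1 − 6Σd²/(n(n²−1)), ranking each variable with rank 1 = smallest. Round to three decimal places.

-0.429

Ranks of variable 1: 5, 4, 1, 6, 2, 3
Ranks of variable 2: 5, 4, 6, 1, 2, 3
d = r₁ − r₂: 0, 0, -5, 5, 0, 0
d²: 0, 0, 25, 25, 0, 0; Σd² = 50
ρ = 1 − 6·50/(6·35) = 1 − 300/210 = -0.429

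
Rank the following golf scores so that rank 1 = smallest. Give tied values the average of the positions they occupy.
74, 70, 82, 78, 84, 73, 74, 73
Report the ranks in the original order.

Sorted (ascending): 70, 73, 73, 74, 74, 78, 82, 84
The 2 values of 73 occupy positions 2–3 → average rank (2+3)/2 = 2.5.
The 2 values of 74 occupy positions 4–5 → average rank (4+5)/2 = 4.5.

4.5, 1, 7, 6, 8, 2.5, 4.5, 2.5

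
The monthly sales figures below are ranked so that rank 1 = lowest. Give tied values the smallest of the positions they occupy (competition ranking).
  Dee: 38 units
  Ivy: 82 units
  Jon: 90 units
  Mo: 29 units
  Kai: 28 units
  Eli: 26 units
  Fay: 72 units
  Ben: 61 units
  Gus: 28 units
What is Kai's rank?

Sorted (ascending): 26, 28, 28, 29, 38, 61, 72, 82, 90
The 2 values of 28 occupy positions 2–3 → each gets rank 2.
Kai has value 28 units → rank 2.

2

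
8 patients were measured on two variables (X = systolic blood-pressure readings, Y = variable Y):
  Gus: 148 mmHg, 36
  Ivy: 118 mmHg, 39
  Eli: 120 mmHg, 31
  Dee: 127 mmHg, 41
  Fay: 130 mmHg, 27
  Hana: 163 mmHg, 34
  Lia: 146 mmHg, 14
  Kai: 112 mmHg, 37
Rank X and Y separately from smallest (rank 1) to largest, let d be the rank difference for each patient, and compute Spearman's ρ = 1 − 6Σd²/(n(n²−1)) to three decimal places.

Ranks of variable 1: 7, 2, 3, 4, 5, 8, 6, 1
Ranks of variable 2: 5, 7, 3, 8, 2, 4, 1, 6
d = r₁ − r₂: 2, -5, 0, -4, 3, 4, 5, -5
d²: 4, 25, 0, 16, 9, 16, 25, 25; Σd² = 120
ρ = 1 − 6·120/(8·63) = 1 − 720/504 = -0.429

-0.429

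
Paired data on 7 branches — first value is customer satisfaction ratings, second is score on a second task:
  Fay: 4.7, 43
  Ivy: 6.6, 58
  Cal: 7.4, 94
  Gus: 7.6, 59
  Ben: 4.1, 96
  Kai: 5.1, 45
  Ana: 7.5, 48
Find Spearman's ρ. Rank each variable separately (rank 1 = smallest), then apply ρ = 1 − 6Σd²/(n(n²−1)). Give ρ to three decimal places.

Ranks of variable 1: 2, 4, 5, 7, 1, 3, 6
Ranks of variable 2: 1, 4, 6, 5, 7, 2, 3
d = r₁ − r₂: 1, 0, -1, 2, -6, 1, 3
d²: 1, 0, 1, 4, 36, 1, 9; Σd² = 52
ρ = 1 − 6·52/(7·48) = 1 − 312/336 = 0.071

0.071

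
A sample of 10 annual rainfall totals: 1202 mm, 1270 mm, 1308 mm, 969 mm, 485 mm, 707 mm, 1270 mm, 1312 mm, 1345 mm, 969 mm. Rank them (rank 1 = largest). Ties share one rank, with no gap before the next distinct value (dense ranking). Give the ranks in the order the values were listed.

5, 4, 3, 6, 8, 7, 4, 2, 1, 6

Sorted (descending): 1345, 1312, 1308, 1270, 1270, 1202, 969, 969, 707, 485
The 2 values of 1270 share dense rank 4.
The 2 values of 969 share dense rank 6.
Remaining distinct values take the next consecutive integers.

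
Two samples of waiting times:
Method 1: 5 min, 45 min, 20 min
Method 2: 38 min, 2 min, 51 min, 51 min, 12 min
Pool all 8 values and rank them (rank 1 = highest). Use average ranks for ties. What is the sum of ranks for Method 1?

15

Sorted (descending): 51, 51, 45, 38, 20, 12, 5, 2
The 2 values of 51 occupy positions 1–2 → average rank (1+2)/2 = 1.5.
Method 1 values → pooled ranks: 5→7, 45→3, 20→5
Rank sum = 7 + 3 + 5 = 15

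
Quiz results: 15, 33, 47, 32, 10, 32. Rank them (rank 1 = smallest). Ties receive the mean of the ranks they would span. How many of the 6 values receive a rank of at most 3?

2

Sorted (ascending): 10, 15, 32, 32, 33, 47
The 2 values of 32 occupy positions 3–4 → average rank (3+4)/2 = 3.5.
Ranks ≤ 3: {1, 2} → 2 values.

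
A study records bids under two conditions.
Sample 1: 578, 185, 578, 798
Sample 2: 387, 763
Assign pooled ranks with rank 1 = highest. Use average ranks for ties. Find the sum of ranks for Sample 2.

Sorted (descending): 798, 763, 578, 578, 387, 185
The 2 values of 578 occupy positions 3–4 → average rank (3+4)/2 = 3.5.
Sample 2 values → pooled ranks: 387→5, 763→2
Rank sum = 5 + 2 = 7

7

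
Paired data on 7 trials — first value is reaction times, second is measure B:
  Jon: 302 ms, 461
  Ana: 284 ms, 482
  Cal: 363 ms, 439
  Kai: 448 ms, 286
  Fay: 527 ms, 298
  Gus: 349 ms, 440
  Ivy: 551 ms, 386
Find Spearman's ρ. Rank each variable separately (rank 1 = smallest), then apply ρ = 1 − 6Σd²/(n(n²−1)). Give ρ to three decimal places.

-0.857

Ranks of variable 1: 2, 1, 4, 5, 6, 3, 7
Ranks of variable 2: 6, 7, 4, 1, 2, 5, 3
d = r₁ − r₂: -4, -6, 0, 4, 4, -2, 4
d²: 16, 36, 0, 16, 16, 4, 16; Σd² = 104
ρ = 1 − 6·104/(7·48) = 1 − 624/336 = -0.857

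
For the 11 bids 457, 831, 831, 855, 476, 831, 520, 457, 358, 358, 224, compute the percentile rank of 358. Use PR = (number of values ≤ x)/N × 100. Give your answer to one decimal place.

27.3

N = 11.
Strictly below 358: 1. Equal to 358: 2.
PR = 3/11 × 100 = 27.3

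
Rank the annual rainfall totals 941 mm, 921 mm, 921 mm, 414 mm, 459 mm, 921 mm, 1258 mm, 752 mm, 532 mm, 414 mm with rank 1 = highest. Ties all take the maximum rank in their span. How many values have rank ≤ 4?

Sorted (descending): 1258, 941, 921, 921, 921, 752, 532, 459, 414, 414
The 3 values of 921 occupy positions 3–5 → each gets rank 5.
The 2 values of 414 occupy positions 9–10 → each gets rank 10.
Ranks ≤ 4: {1, 2} → 2 values.

2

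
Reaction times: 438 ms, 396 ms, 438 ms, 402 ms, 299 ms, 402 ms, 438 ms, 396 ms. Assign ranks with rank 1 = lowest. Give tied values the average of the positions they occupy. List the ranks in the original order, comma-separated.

7, 2.5, 7, 4.5, 1, 4.5, 7, 2.5

Sorted (ascending): 299, 396, 396, 402, 402, 438, 438, 438
The 2 values of 396 occupy positions 2–3 → average rank (2+3)/2 = 2.5.
The 2 values of 402 occupy positions 4–5 → average rank (4+5)/2 = 4.5.
The 3 values of 438 occupy positions 6–8 → average rank 7.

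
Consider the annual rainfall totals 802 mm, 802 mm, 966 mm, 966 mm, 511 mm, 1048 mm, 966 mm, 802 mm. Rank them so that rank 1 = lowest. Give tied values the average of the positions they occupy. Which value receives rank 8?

1048

Sorted (ascending): 511, 802, 802, 802, 966, 966, 966, 1048
The 3 values of 802 occupy positions 2–4 → average rank 3.
The 3 values of 966 occupy positions 5–7 → average rank 6.
Rank 8 → value 1048.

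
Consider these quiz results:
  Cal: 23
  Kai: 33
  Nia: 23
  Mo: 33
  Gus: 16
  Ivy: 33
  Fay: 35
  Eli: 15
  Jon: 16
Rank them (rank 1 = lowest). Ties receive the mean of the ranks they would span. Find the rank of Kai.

7

Sorted (ascending): 15, 16, 16, 23, 23, 33, 33, 33, 35
The 2 values of 16 occupy positions 2–3 → average rank (2+3)/2 = 2.5.
The 2 values of 23 occupy positions 4–5 → average rank (4+5)/2 = 4.5.
The 3 values of 33 occupy positions 6–8 → average rank 7.
Kai has value 33 → rank 7.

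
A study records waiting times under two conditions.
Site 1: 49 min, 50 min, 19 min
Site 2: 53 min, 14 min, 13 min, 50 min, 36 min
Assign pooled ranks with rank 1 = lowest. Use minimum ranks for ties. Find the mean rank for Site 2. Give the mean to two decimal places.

4.20

Sorted (ascending): 13, 14, 19, 36, 49, 50, 50, 53
The 2 values of 50 occupy positions 6–7 → each gets rank 6.
Site 2 values → pooled ranks: 53→8, 14→2, 13→1, 50→6, 36→4
Mean rank = (8 + 2 + 1 + 6 + 4) / 5 = 4.20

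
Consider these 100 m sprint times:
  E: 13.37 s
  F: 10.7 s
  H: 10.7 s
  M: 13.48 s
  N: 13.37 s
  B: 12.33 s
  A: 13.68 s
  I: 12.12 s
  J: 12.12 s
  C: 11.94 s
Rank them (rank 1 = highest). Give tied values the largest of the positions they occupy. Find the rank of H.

Sorted (descending): 13.68, 13.48, 13.37, 13.37, 12.33, 12.12, 12.12, 11.94, 10.7, 10.7
The 2 values of 13.37 occupy positions 3–4 → each gets rank 4.
The 2 values of 12.12 occupy positions 6–7 → each gets rank 7.
The 2 values of 10.7 occupy positions 9–10 → each gets rank 10.
H has value 10.7 s → rank 10.

10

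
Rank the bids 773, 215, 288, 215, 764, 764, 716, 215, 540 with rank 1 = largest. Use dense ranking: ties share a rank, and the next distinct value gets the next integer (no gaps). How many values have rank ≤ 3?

4

Sorted (descending): 773, 764, 764, 716, 540, 288, 215, 215, 215
The 2 values of 764 share dense rank 2.
The 3 values of 215 share dense rank 6.
Remaining distinct values take the next consecutive integers.
Ranks ≤ 3: {1, 2, 2, 3} → 4 values.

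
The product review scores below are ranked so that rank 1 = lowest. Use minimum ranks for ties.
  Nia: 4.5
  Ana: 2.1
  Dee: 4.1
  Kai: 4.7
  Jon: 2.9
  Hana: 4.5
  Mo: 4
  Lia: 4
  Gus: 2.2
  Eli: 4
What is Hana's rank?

Sorted (ascending): 2.1, 2.2, 2.9, 4, 4, 4, 4.1, 4.5, 4.5, 4.7
The 3 values of 4 occupy positions 4–6 → each gets rank 4.
The 2 values of 4.5 occupy positions 8–9 → each gets rank 8.
Hana has value 4.5 → rank 8.

8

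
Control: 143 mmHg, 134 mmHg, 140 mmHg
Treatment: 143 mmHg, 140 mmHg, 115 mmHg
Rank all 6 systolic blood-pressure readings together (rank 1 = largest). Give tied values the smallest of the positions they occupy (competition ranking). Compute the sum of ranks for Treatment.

10

Sorted (descending): 143, 143, 140, 140, 134, 115
The 2 values of 143 occupy positions 1–2 → each gets rank 1.
The 2 values of 140 occupy positions 3–4 → each gets rank 3.
Treatment values → pooled ranks: 143→1, 140→3, 115→6
Rank sum = 1 + 3 + 6 = 10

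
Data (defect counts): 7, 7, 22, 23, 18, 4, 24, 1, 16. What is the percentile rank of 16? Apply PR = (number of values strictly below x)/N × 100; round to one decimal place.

44.4

N = 9.
Strictly below 16: 4. Equal to 16: 1.
PR = 4/9 × 100 = 44.4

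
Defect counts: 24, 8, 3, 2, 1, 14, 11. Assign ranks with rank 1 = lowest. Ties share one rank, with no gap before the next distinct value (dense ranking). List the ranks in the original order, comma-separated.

7, 4, 3, 2, 1, 6, 5

Sorted (ascending): 1, 2, 3, 8, 11, 14, 24
No ties — each value takes its position as its rank.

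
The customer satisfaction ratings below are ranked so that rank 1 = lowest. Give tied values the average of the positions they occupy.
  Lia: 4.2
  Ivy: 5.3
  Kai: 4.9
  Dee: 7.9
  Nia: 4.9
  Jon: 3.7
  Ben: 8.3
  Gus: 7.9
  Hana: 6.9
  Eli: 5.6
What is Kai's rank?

Sorted (ascending): 3.7, 4.2, 4.9, 4.9, 5.3, 5.6, 6.9, 7.9, 7.9, 8.3
The 2 values of 4.9 occupy positions 3–4 → average rank (3+4)/2 = 3.5.
The 2 values of 7.9 occupy positions 8–9 → average rank (8+9)/2 = 8.5.
Kai has value 4.9 → rank 3.5.

3.5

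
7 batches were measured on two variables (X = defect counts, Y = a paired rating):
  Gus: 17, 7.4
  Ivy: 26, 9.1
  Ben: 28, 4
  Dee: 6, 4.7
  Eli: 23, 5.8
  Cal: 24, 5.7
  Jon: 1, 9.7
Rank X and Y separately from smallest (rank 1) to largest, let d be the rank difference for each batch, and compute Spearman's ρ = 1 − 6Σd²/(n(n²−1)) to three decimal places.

Ranks of variable 1: 3, 6, 7, 2, 4, 5, 1
Ranks of variable 2: 5, 6, 1, 2, 4, 3, 7
d = r₁ − r₂: -2, 0, 6, 0, 0, 2, -6
d²: 4, 0, 36, 0, 0, 4, 36; Σd² = 80
ρ = 1 − 6·80/(7·48) = 1 − 480/336 = -0.429

-0.429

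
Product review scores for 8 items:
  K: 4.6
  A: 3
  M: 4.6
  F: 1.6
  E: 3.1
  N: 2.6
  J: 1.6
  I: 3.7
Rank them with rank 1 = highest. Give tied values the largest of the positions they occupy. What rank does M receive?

2

Sorted (descending): 4.6, 4.6, 3.7, 3.1, 3, 2.6, 1.6, 1.6
The 2 values of 4.6 occupy positions 1–2 → each gets rank 2.
The 2 values of 1.6 occupy positions 7–8 → each gets rank 8.
M has value 4.6 → rank 2.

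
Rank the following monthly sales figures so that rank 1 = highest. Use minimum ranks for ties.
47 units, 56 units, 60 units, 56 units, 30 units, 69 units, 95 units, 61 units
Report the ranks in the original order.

7, 5, 4, 5, 8, 2, 1, 3

Sorted (descending): 95, 69, 61, 60, 56, 56, 47, 30
The 2 values of 56 occupy positions 5–6 → each gets rank 5.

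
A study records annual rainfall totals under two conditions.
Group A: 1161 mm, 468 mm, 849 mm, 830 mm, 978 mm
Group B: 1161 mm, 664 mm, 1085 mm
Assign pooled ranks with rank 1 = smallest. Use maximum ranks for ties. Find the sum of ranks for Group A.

21

Sorted (ascending): 468, 664, 830, 849, 978, 1085, 1161, 1161
The 2 values of 1161 occupy positions 7–8 → each gets rank 8.
Group A values → pooled ranks: 1161→8, 468→1, 849→4, 830→3, 978→5
Rank sum = 8 + 1 + 4 + 3 + 5 = 21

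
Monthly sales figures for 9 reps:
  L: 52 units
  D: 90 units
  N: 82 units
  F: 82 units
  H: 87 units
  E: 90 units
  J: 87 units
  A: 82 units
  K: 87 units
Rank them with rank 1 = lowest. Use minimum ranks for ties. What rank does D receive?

8

Sorted (ascending): 52, 82, 82, 82, 87, 87, 87, 90, 90
The 3 values of 82 occupy positions 2–4 → each gets rank 2.
The 3 values of 87 occupy positions 5–7 → each gets rank 5.
The 2 values of 90 occupy positions 8–9 → each gets rank 8.
D has value 90 units → rank 8.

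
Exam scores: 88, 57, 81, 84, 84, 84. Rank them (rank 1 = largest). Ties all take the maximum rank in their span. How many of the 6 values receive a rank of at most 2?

Sorted (descending): 88, 84, 84, 84, 81, 57
The 3 values of 84 occupy positions 2–4 → each gets rank 4.
Ranks ≤ 2: {1} → 1 value.

1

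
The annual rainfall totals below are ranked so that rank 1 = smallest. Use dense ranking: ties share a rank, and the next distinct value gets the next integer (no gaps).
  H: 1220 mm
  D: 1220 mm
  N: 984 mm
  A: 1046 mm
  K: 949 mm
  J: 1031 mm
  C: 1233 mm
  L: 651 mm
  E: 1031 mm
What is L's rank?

Sorted (ascending): 651, 949, 984, 1031, 1031, 1046, 1220, 1220, 1233
The 2 values of 1031 share dense rank 4.
The 2 values of 1220 share dense rank 6.
Remaining distinct values take the next consecutive integers.
L has value 651 mm → rank 1.

1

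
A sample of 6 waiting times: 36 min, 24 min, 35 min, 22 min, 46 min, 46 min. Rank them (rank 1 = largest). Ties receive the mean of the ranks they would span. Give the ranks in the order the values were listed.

Sorted (descending): 46, 46, 36, 35, 24, 22
The 2 values of 46 occupy positions 1–2 → average rank (1+2)/2 = 1.5.

3, 5, 4, 6, 1.5, 1.5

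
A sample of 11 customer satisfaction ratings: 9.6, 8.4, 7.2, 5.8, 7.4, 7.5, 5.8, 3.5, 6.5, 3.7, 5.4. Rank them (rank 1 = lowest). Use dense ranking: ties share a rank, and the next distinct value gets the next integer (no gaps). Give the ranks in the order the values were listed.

Sorted (ascending): 3.5, 3.7, 5.4, 5.8, 5.8, 6.5, 7.2, 7.4, 7.5, 8.4, 9.6
The 2 values of 5.8 share dense rank 4.
Remaining distinct values take the next consecutive integers.

10, 9, 6, 4, 7, 8, 4, 1, 5, 2, 3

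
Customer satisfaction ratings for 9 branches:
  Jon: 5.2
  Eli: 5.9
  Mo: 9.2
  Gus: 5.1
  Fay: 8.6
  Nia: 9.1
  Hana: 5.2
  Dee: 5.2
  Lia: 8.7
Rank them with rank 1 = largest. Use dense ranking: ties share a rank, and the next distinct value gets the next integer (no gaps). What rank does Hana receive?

6

Sorted (descending): 9.2, 9.1, 8.7, 8.6, 5.9, 5.2, 5.2, 5.2, 5.1
The 3 values of 5.2 share dense rank 6.
Remaining distinct values take the next consecutive integers.
Hana has value 5.2 → rank 6.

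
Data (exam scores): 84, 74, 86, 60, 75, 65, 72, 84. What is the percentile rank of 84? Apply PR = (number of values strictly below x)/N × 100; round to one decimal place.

62.5

N = 8.
Strictly below 84: 5. Equal to 84: 2.
PR = 5/8 × 100 = 62.5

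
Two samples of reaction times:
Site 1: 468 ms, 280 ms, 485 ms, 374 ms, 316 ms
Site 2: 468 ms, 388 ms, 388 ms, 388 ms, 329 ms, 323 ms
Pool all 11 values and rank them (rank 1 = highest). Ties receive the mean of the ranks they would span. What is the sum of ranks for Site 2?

Sorted (descending): 485, 468, 468, 388, 388, 388, 374, 329, 323, 316, 280
The 2 values of 468 occupy positions 2–3 → average rank (2+3)/2 = 2.5.
The 3 values of 388 occupy positions 4–6 → average rank 5.
Site 2 values → pooled ranks: 468→2.5, 388→5, 388→5, 388→5, 329→8, 323→9
Rank sum = 2.5 + 5 + 5 + 5 + 8 + 9 = 34.5

34.5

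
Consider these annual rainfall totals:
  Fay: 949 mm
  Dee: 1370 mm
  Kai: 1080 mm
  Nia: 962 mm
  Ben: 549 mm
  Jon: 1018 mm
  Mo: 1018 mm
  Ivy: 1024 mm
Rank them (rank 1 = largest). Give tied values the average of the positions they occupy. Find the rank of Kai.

Sorted (descending): 1370, 1080, 1024, 1018, 1018, 962, 949, 549
The 2 values of 1018 occupy positions 4–5 → average rank (4+5)/2 = 4.5.
Kai has value 1080 mm → rank 2.

2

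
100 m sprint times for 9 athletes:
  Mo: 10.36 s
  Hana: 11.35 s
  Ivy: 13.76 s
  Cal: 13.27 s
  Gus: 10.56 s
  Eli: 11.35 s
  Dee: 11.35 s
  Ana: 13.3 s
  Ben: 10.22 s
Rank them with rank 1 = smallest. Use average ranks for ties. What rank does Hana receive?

5

Sorted (ascending): 10.22, 10.36, 10.56, 11.35, 11.35, 11.35, 13.27, 13.3, 13.76
The 3 values of 11.35 occupy positions 4–6 → average rank 5.
Hana has value 11.35 s → rank 5.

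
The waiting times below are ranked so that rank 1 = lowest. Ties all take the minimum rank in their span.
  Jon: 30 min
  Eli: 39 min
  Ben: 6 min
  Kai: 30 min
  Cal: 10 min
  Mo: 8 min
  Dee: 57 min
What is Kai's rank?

Sorted (ascending): 6, 8, 10, 30, 30, 39, 57
The 2 values of 30 occupy positions 4–5 → each gets rank 4.
Kai has value 30 min → rank 4.

4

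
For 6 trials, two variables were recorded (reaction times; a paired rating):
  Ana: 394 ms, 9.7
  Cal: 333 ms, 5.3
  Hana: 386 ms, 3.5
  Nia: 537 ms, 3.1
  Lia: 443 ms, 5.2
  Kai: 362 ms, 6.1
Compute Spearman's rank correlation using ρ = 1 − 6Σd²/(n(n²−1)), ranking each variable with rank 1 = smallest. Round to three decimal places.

-0.486

Ranks of variable 1: 4, 1, 3, 6, 5, 2
Ranks of variable 2: 6, 4, 2, 1, 3, 5
d = r₁ − r₂: -2, -3, 1, 5, 2, -3
d²: 4, 9, 1, 25, 4, 9; Σd² = 52
ρ = 1 − 6·52/(6·35) = 1 − 312/210 = -0.486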